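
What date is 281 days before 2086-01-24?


Start: 2086-01-24, subtract 281 days
Back 24 days from January 24 reaches December 31, 2085 -> 257 left
December 2085 has 31 days -> back to November 30, 2085 -> 226 left
November 2085 has 30 days -> back to October 31, 2085 -> 196 left
October 2085 has 31 days -> back to September 30, 2085 -> 165 left
September 2085 has 30 days -> back to August 31, 2085 -> 135 left
August 2085 has 31 days -> back to July 31, 2085 -> 104 left
July 2085 has 31 days -> back to June 30, 2085 -> 73 left
June 2085 has 30 days -> back to May 31, 2085 -> 43 left
May 2085 has 31 days -> back to April 30, 2085 -> 12 left
April 2085: 30 - 12 = 18 -> lands on April 18

Result: 2085-04-18


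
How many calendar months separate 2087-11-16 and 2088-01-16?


From November 2087 to January 2088
1 year * 12 = 12 months, minus 10 months = 2

2 months


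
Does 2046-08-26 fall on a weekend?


Anchor: Jan 1, 2046. With p = 2046 - 1 = 2045: (p + p//4 - p//100 + p//400) mod 7 = (2045 + 511 - 20 + 5) mod 7 = 2541 mod 7 = 0 -> Monday (Mon=0 ... Sun=6)
Day of year: 238; offset = 237
Weekday index = (0 + 237) mod 7 = 6 -> Sunday
Weekend days: Saturday, Sunday

Yes


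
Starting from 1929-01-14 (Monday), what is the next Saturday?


Current: Monday
Target: Saturday
Days ahead: 5

Next Saturday: 1929-01-19


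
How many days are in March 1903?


March 1903

31 days


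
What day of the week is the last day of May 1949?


May 1949 has 31 days
Anchor: Jan 1, 1949. With p = 1949 - 1 = 1948: (p + p//4 - p//100 + p//400) mod 7 = (1948 + 487 - 19 + 4) mod 7 = 2420 mod 7 = 5 -> Saturday (Mon=0 ... Sun=6)
Days before May (Jan-Apr): 120; May 1 index = (5 + 120) mod 7 = 6 -> Sunday
Last day offset: 31 - 1 = 30 days
Weekday index = (6 + 30) mod 7 = 1

Tuesday, May 31


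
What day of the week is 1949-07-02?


Date: July 2, 1949
Anchor: Jan 1, 1949. With p = 1949 - 1 = 1948: (p + p//4 - p//100 + p//400) mod 7 = (1948 + 487 - 19 + 4) mod 7 = 2420 mod 7 = 5 -> Saturday (Mon=0 ... Sun=6)
Days before July (Jan-Jun): 181; offset = 181 + 2 - 1 = 182
Weekday index = (5 + 182) mod 7 = 5

Day of the week: Saturday


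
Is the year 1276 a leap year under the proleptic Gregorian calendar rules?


Gregorian leap year rule: divisible by 4, but not by 100, unless also by 400.
1276 is divisible by 4 but not 100 -> leap year

Yes


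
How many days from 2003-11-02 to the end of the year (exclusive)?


Day of year: 306 of 365
Remaining = 365 - 306

59 days


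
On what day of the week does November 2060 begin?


Target: November 1, 2060
Anchor: Jan 1, 2060. With p = 2060 - 1 = 2059: (p + p//4 - p//100 + p//400) mod 7 = (2059 + 514 - 20 + 5) mod 7 = 2558 mod 7 = 3 -> Thursday (Mon=0 ... Sun=6)
Days before November (Jan-Oct): 305 days
Weekday index = (3 + 305) mod 7 = 0

Monday


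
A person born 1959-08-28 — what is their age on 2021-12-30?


Birth: 1959-08-28
Reference: 2021-12-30
Year difference: 2021 - 1959 = 62

62 years old


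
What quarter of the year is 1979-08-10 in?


Month: August (month 8)
Q1: Jan-Mar, Q2: Apr-Jun, Q3: Jul-Sep, Q4: Oct-Dec

Q3


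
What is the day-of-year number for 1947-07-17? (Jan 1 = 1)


Date: July 17, 1947
Days in months 1 through 6: 181
Plus 17 days in July

Day of year: 198


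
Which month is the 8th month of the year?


Month 8 of 12

August


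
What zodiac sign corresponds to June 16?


Date: June 16
Conventional tropical zodiac dates: Gemini from May 21 onward; Cancer starts June 21
June 16 falls within the Gemini range

Gemini


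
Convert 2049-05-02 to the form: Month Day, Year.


ISO 2049-05-02 parses as year=2049, month=05, day=02
Month 5 -> May

May 2, 2049


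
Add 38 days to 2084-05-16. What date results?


Start: 2084-05-16, add 38 days
May 2084 has 31 days: 31 - 16 = 15 days to May 31 -> 23 left
June 2084: 23 <= 30 -> lands on June 23

Result: 2084-06-23


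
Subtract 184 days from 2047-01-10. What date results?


Start: 2047-01-10, subtract 184 days
Back 10 days from January 10 reaches December 31, 2046 -> 174 left
December 2046 has 31 days -> back to November 30, 2046 -> 143 left
November 2046 has 30 days -> back to October 31, 2046 -> 113 left
October 2046 has 31 days -> back to September 30, 2046 -> 82 left
September 2046 has 30 days -> back to August 31, 2046 -> 52 left
August 2046 has 31 days -> back to July 31, 2046 -> 21 left
July 2046: 31 - 21 = 10 -> lands on July 10

Result: 2046-07-10


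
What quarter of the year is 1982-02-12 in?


Month: February (month 2)
Q1: Jan-Mar, Q2: Apr-Jun, Q3: Jul-Sep, Q4: Oct-Dec

Q1


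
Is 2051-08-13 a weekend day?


Anchor: Jan 1, 2051. With p = 2051 - 1 = 2050: (p + p//4 - p//100 + p//400) mod 7 = (2050 + 512 - 20 + 5) mod 7 = 2547 mod 7 = 6 -> Sunday (Mon=0 ... Sun=6)
Day of year: 225; offset = 224
Weekday index = (6 + 224) mod 7 = 6 -> Sunday
Weekend days: Saturday, Sunday

Yes


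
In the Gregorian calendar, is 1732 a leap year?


Gregorian leap year rule: divisible by 4, but not by 100, unless also by 400.
1732 is divisible by 4 but not 100 -> leap year

Yes


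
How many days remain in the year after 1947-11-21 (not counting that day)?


Day of year: 325 of 365
Remaining = 365 - 325

40 days


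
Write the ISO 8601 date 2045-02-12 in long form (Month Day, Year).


ISO 2045-02-12 parses as year=2045, month=02, day=12
Month 2 -> February

February 12, 2045


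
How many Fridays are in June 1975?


June 1975 has 30 days
Anchor: Jan 1, 1975. With p = 1975 - 1 = 1974: (p + p//4 - p//100 + p//400) mod 7 = (1974 + 493 - 19 + 4) mod 7 = 2452 mod 7 = 2 -> Wednesday (Mon=0 ... Sun=6)
Days before June (Jan-May): 151; June 1 index = (2 + 151) mod 7 = 6 -> Sunday
First Friday is June 6
Fridays: 6, 13, 20, 27

4 Fridays


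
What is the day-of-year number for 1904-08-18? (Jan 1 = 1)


Date: August 18, 1904
Days in months 1 through 7: 213
Plus 18 days in August

Day of year: 231


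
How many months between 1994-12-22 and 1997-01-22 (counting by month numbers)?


From December 1994 to January 1997
3 years * 12 = 36 months, minus 11 months = 25

25 months


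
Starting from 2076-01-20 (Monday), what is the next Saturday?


Current: Monday
Target: Saturday
Days ahead: 5

Next Saturday: 2076-01-25


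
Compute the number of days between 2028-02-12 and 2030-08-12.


From 2028-02-12 to 2030-08-12
2028-02-12: days before February = 31; day of year = 31 + 12 = 43
2030-08-12: days before August = 31 + 28 + 31 + 30 + 31 + 30 + 31 = 212 (2030 is not a leap year); day of year = 212 + 12 = 224
Rest of 2028: 366 - 43 = 323
Full years 2029 (365): 365
Total = 323 + 365 + 224 = 912

912 days


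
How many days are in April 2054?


April 2054

30 days


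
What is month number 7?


Month 7 of 12

July


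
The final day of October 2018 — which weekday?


October 2018 has 31 days
Anchor: Jan 1, 2018. With p = 2018 - 1 = 2017: (p + p//4 - p//100 + p//400) mod 7 = (2017 + 504 - 20 + 5) mod 7 = 2506 mod 7 = 0 -> Monday (Mon=0 ... Sun=6)
Days before October (Jan-Sep): 273; October 1 index = (0 + 273) mod 7 = 0 -> Monday
Last day offset: 31 - 1 = 30 days
Weekday index = (0 + 30) mod 7 = 2

Wednesday, October 31


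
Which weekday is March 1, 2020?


Target: March 1, 2020
Anchor: Jan 1, 2020. With p = 2020 - 1 = 2019: (p + p//4 - p//100 + p//400) mod 7 = (2019 + 504 - 20 + 5) mod 7 = 2508 mod 7 = 2 -> Wednesday (Mon=0 ... Sun=6)
Days before March (Jan-Feb): 60 days
Weekday index = (2 + 60) mod 7 = 6

Sunday


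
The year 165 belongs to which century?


Century = (year - 1) // 100 + 1
= (165 - 1) // 100 + 1
= 164 // 100 + 1
= 1 + 1

2nd century


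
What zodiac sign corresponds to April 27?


Date: April 27
Conventional tropical zodiac dates: Taurus from April 20 onward; Gemini starts May 21
April 27 falls within the Taurus range

Taurus


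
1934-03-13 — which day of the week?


Date: March 13, 1934
Anchor: Jan 1, 1934. With p = 1934 - 1 = 1933: (p + p//4 - p//100 + p//400) mod 7 = (1933 + 483 - 19 + 4) mod 7 = 2401 mod 7 = 0 -> Monday (Mon=0 ... Sun=6)
Days before March (Jan-Feb): 59; offset = 59 + 13 - 1 = 71
Weekday index = (0 + 71) mod 7 = 1

Day of the week: Tuesday


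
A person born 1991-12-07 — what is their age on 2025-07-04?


Birth: 1991-12-07
Reference: 2025-07-04
Year difference: 2025 - 1991 = 34
Birthday not yet reached in 2025, subtract 1

33 years old


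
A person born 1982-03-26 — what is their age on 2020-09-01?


Birth: 1982-03-26
Reference: 2020-09-01
Year difference: 2020 - 1982 = 38

38 years old


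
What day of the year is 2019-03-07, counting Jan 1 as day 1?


Date: March 7, 2019
Days in months 1 through 2: 59
Plus 7 days in March

Day of year: 66


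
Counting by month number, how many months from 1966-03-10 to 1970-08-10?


From March 1966 to August 1970
4 years * 12 = 48 months, plus 5 months = 53

53 months


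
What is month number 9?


Month 9 of 12

September


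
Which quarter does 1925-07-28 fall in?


Month: July (month 7)
Q1: Jan-Mar, Q2: Apr-Jun, Q3: Jul-Sep, Q4: Oct-Dec

Q3


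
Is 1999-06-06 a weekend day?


Anchor: Jan 1, 1999. With p = 1999 - 1 = 1998: (p + p//4 - p//100 + p//400) mod 7 = (1998 + 499 - 19 + 4) mod 7 = 2482 mod 7 = 4 -> Friday (Mon=0 ... Sun=6)
Day of year: 157; offset = 156
Weekday index = (4 + 156) mod 7 = 6 -> Sunday
Weekend days: Saturday, Sunday

Yes


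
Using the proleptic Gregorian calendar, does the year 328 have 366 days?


Gregorian leap year rule: divisible by 4, but not by 100, unless also by 400.
328 is divisible by 4 but not 100 -> leap year

Yes


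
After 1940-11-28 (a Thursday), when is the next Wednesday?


Current: Thursday
Target: Wednesday
Days ahead: 6

Next Wednesday: 1940-12-04


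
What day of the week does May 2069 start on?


Target: May 1, 2069
Anchor: Jan 1, 2069. With p = 2069 - 1 = 2068: (p + p//4 - p//100 + p//400) mod 7 = (2068 + 517 - 20 + 5) mod 7 = 2570 mod 7 = 1 -> Tuesday (Mon=0 ... Sun=6)
Days before May (Jan-Apr): 120 days
Weekday index = (1 + 120) mod 7 = 2

Wednesday


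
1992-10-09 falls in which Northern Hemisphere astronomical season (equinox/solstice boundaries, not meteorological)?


Date: October 9
Astronomical Autumn (approx.; exact equinox/solstice day varies by year): September 22 to December 20
October 9 falls within the Autumn window

Autumn


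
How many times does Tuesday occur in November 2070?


November 2070 has 30 days
Anchor: Jan 1, 2070. With p = 2070 - 1 = 2069: (p + p//4 - p//100 + p//400) mod 7 = (2069 + 517 - 20 + 5) mod 7 = 2571 mod 7 = 2 -> Wednesday (Mon=0 ... Sun=6)
Days before November (Jan-Oct): 304; November 1 index = (2 + 304) mod 7 = 5 -> Saturday
First Tuesday is November 4
Tuesdays: 4, 11, 18, 25

4 Tuesdays


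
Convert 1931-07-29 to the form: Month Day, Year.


ISO 1931-07-29 parses as year=1931, month=07, day=29
Month 7 -> July

July 29, 1931


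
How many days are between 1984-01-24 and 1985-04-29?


From 1984-01-24 to 1985-04-29
1984-01-24: day of year = 24
1985-04-29: days before April = 31 + 28 + 31 = 90 (1985 is not a leap year); day of year = 90 + 29 = 119
Rest of 1984: 366 - 24 = 342
Total = 342 + 119 = 461

461 days


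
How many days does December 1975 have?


December 1975

31 days


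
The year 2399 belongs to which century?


Century = (year - 1) // 100 + 1
= (2399 - 1) // 100 + 1
= 2398 // 100 + 1
= 23 + 1

24th century


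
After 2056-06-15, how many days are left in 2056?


Day of year: 167 of 366
Remaining = 366 - 167

199 days


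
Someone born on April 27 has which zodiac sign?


Date: April 27
Conventional tropical zodiac dates: Taurus from April 20 onward; Gemini starts May 21
April 27 falls within the Taurus range

Taurus


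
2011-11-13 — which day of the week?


Date: November 13, 2011
Anchor: Jan 1, 2011. With p = 2011 - 1 = 2010: (p + p//4 - p//100 + p//400) mod 7 = (2010 + 502 - 20 + 5) mod 7 = 2497 mod 7 = 5 -> Saturday (Mon=0 ... Sun=6)
Days before November (Jan-Oct): 304; offset = 304 + 13 - 1 = 316
Weekday index = (5 + 316) mod 7 = 6

Day of the week: Sunday


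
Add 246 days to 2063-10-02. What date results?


Start: 2063-10-02, add 246 days
October 2063 has 31 days: 31 - 2 = 29 days to October 31 -> 217 left
November 2063 has 30 days -> 187 left
December 2063 has 31 days -> 156 left
January 2064 has 31 days -> 125 left
February 2064 has 29 days -> 96 left
March 2064 has 31 days -> 65 left
April 2064 has 30 days -> 35 left
May 2064 has 31 days -> 4 left
June 2064: 4 <= 30 -> lands on June 4

Result: 2064-06-04


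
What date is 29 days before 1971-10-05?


Start: 1971-10-05, subtract 29 days
Back 5 days from October 5 reaches September 30, 1971 -> 24 left
September 1971: 30 - 24 = 6 -> lands on September 6

Result: 1971-09-06


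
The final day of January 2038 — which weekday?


January 2038 has 31 days
Anchor: Jan 1, 2038. With p = 2038 - 1 = 2037: (p + p//4 - p//100 + p//400) mod 7 = (2037 + 509 - 20 + 5) mod 7 = 2531 mod 7 = 4 -> Friday (Mon=0 ... Sun=6)
January 1 is the anchor itself -> Friday
Last day offset: 31 - 1 = 30 days
Weekday index = (4 + 30) mod 7 = 6

Sunday, January 31


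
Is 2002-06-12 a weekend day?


Anchor: Jan 1, 2002. With p = 2002 - 1 = 2001: (p + p//4 - p//100 + p//400) mod 7 = (2001 + 500 - 20 + 5) mod 7 = 2486 mod 7 = 1 -> Tuesday (Mon=0 ... Sun=6)
Day of year: 163; offset = 162
Weekday index = (1 + 162) mod 7 = 2 -> Wednesday
Weekend days: Saturday, Sunday

No


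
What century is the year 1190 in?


Century = (year - 1) // 100 + 1
= (1190 - 1) // 100 + 1
= 1189 // 100 + 1
= 11 + 1

12th century


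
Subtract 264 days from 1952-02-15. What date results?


Start: 1952-02-15, subtract 264 days
Back 15 days from February 15 reaches January 31, 1952 -> 249 left
January 1952 has 31 days -> back to December 31, 1951 -> 218 left
December 1951 has 31 days -> back to November 30, 1951 -> 187 left
November 1951 has 30 days -> back to October 31, 1951 -> 157 left
October 1951 has 31 days -> back to September 30, 1951 -> 126 left
September 1951 has 30 days -> back to August 31, 1951 -> 96 left
August 1951 has 31 days -> back to July 31, 1951 -> 65 left
July 1951 has 31 days -> back to June 30, 1951 -> 34 left
June 1951 has 30 days -> back to May 31, 1951 -> 4 left
May 1951: 31 - 4 = 27 -> lands on May 27

Result: 1951-05-27


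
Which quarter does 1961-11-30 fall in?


Month: November (month 11)
Q1: Jan-Mar, Q2: Apr-Jun, Q3: Jul-Sep, Q4: Oct-Dec

Q4


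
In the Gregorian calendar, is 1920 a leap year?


Gregorian leap year rule: divisible by 4, but not by 100, unless also by 400.
1920 is divisible by 4 but not 100 -> leap year

Yes


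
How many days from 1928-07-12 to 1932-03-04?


From 1928-07-12 to 1932-03-04
1928-07-12: days before July = 31 + 29 + 31 + 30 + 31 + 30 = 182 (1928 is a leap year); day of year = 182 + 12 = 194
1932-03-04: days before March = 31 + 29 = 60 (1932 is a leap year); day of year = 60 + 4 = 64
Rest of 1928: 366 - 194 = 172
Full years 1929 (365), 1930 (365), 1931 (365): 1095
Total = 172 + 1095 + 64 = 1331

1331 days


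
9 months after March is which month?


March is month 3
3 + 9 = 12

December


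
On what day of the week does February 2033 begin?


Target: February 1, 2033
Anchor: Jan 1, 2033. With p = 2033 - 1 = 2032: (p + p//4 - p//100 + p//400) mod 7 = (2032 + 508 - 20 + 5) mod 7 = 2525 mod 7 = 5 -> Saturday (Mon=0 ... Sun=6)
Days before February (Jan): 31 days
Weekday index = (5 + 31) mod 7 = 1

Tuesday


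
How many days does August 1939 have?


August 1939

31 days


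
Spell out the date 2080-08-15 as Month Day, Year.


ISO 2080-08-15 parses as year=2080, month=08, day=15
Month 8 -> August

August 15, 2080


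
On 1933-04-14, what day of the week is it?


Date: April 14, 1933
Anchor: Jan 1, 1933. With p = 1933 - 1 = 1932: (p + p//4 - p//100 + p//400) mod 7 = (1932 + 483 - 19 + 4) mod 7 = 2400 mod 7 = 6 -> Sunday (Mon=0 ... Sun=6)
Days before April (Jan-Mar): 90; offset = 90 + 14 - 1 = 103
Weekday index = (6 + 103) mod 7 = 4

Day of the week: Friday


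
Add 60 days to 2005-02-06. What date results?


Start: 2005-02-06, add 60 days
February 2005 has 28 days: 28 - 6 = 22 days to February 28 -> 38 left
March 2005 has 31 days -> 7 left
April 2005: 7 <= 30 -> lands on April 7

Result: 2005-04-07


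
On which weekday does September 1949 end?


September 1949 has 30 days
Anchor: Jan 1, 1949. With p = 1949 - 1 = 1948: (p + p//4 - p//100 + p//400) mod 7 = (1948 + 487 - 19 + 4) mod 7 = 2420 mod 7 = 5 -> Saturday (Mon=0 ... Sun=6)
Days before September (Jan-Aug): 243; September 1 index = (5 + 243) mod 7 = 3 -> Thursday
Last day offset: 30 - 1 = 29 days
Weekday index = (3 + 29) mod 7 = 4

Friday, September 30


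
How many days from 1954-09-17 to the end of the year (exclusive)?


Day of year: 260 of 365
Remaining = 365 - 260

105 days


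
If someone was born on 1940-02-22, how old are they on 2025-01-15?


Birth: 1940-02-22
Reference: 2025-01-15
Year difference: 2025 - 1940 = 85
Birthday not yet reached in 2025, subtract 1

84 years old


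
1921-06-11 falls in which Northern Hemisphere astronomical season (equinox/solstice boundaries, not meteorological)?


Date: June 11
Astronomical Spring (approx.; exact equinox/solstice day varies by year): March 20 to June 20
June 11 falls within the Spring window

Spring


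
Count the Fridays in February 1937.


February 1937 has 28 days
Anchor: Jan 1, 1937. With p = 1937 - 1 = 1936: (p + p//4 - p//100 + p//400) mod 7 = (1936 + 484 - 19 + 4) mod 7 = 2405 mod 7 = 4 -> Friday (Mon=0 ... Sun=6)
Days before February (Jan): 31; February 1 index = (4 + 31) mod 7 = 0 -> Monday
First Friday is February 5
Fridays: 5, 12, 19, 26

4 Fridays


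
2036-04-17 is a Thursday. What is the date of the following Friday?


Current: Thursday
Target: Friday
Days ahead: 1

Next Friday: 2036-04-18


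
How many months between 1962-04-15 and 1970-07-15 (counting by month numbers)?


From April 1962 to July 1970
8 years * 12 = 96 months, plus 3 months = 99

99 months


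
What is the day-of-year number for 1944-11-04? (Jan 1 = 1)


Date: November 4, 1944
Days in months 1 through 10: 305
Plus 4 days in November

Day of year: 309


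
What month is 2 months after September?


September is month 9
9 + 2 = 11

November


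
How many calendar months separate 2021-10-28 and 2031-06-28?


From October 2021 to June 2031
10 years * 12 = 120 months, minus 4 months = 116

116 months


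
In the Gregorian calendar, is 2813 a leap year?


Gregorian leap year rule: divisible by 4, but not by 100, unless also by 400.
2813 is not divisible by 4 -> not a leap year

No


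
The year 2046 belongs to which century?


Century = (year - 1) // 100 + 1
= (2046 - 1) // 100 + 1
= 2045 // 100 + 1
= 20 + 1

21st century


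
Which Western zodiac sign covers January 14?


Date: January 14
Conventional tropical zodiac dates: Capricorn from December 22 onward; Aquarius starts January 20
January 14 falls within the Capricorn range

Capricorn


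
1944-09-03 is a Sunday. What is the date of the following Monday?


Current: Sunday
Target: Monday
Days ahead: 1

Next Monday: 1944-09-04


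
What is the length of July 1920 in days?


July 1920

31 days


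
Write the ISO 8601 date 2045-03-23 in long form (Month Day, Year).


ISO 2045-03-23 parses as year=2045, month=03, day=23
Month 3 -> March

March 23, 2045


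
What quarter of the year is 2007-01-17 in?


Month: January (month 1)
Q1: Jan-Mar, Q2: Apr-Jun, Q3: Jul-Sep, Q4: Oct-Dec

Q1


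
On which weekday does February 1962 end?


February 1962 has 28 days
Anchor: Jan 1, 1962. With p = 1962 - 1 = 1961: (p + p//4 - p//100 + p//400) mod 7 = (1961 + 490 - 19 + 4) mod 7 = 2436 mod 7 = 0 -> Monday (Mon=0 ... Sun=6)
Days before February (Jan): 31; February 1 index = (0 + 31) mod 7 = 3 -> Thursday
Last day offset: 28 - 1 = 27 days
Weekday index = (3 + 27) mod 7 = 2

Wednesday, February 28


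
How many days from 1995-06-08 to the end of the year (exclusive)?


Day of year: 159 of 365
Remaining = 365 - 159

206 days


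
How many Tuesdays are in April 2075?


April 2075 has 30 days
Anchor: Jan 1, 2075. With p = 2075 - 1 = 2074: (p + p//4 - p//100 + p//400) mod 7 = (2074 + 518 - 20 + 5) mod 7 = 2577 mod 7 = 1 -> Tuesday (Mon=0 ... Sun=6)
Days before April (Jan-Mar): 90; April 1 index = (1 + 90) mod 7 = 0 -> Monday
First Tuesday is April 2
Tuesdays: 2, 9, 16, 23, 30

5 Tuesdays


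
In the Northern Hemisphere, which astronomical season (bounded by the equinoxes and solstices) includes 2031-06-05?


Date: June 5
Astronomical Spring (approx.; exact equinox/solstice day varies by year): March 20 to June 20
June 5 falls within the Spring window

Spring


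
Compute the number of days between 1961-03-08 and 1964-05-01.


From 1961-03-08 to 1964-05-01
1961-03-08: days before March = 31 + 28 = 59 (1961 is not a leap year); day of year = 59 + 8 = 67
1964-05-01: days before May = 31 + 29 + 31 + 30 = 121 (1964 is a leap year); day of year = 121 + 1 = 122
Rest of 1961: 365 - 67 = 298
Full years 1962 (365), 1963 (365): 730
Total = 298 + 730 + 122 = 1150

1150 days


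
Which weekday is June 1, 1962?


Target: June 1, 1962
Anchor: Jan 1, 1962. With p = 1962 - 1 = 1961: (p + p//4 - p//100 + p//400) mod 7 = (1961 + 490 - 19 + 4) mod 7 = 2436 mod 7 = 0 -> Monday (Mon=0 ... Sun=6)
Days before June (Jan-May): 151 days
Weekday index = (0 + 151) mod 7 = 4

Friday


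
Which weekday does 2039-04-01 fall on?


Date: April 1, 2039
Anchor: Jan 1, 2039. With p = 2039 - 1 = 2038: (p + p//4 - p//100 + p//400) mod 7 = (2038 + 509 - 20 + 5) mod 7 = 2532 mod 7 = 5 -> Saturday (Mon=0 ... Sun=6)
Days before April (Jan-Mar): 90; offset = 90 + 1 - 1 = 90
Weekday index = (5 + 90) mod 7 = 4

Day of the week: Friday


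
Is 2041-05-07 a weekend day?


Anchor: Jan 1, 2041. With p = 2041 - 1 = 2040: (p + p//4 - p//100 + p//400) mod 7 = (2040 + 510 - 20 + 5) mod 7 = 2535 mod 7 = 1 -> Tuesday (Mon=0 ... Sun=6)
Day of year: 127; offset = 126
Weekday index = (1 + 126) mod 7 = 1 -> Tuesday
Weekend days: Saturday, Sunday

No


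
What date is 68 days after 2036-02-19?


Start: 2036-02-19, add 68 days
February 2036 has 29 days: 29 - 19 = 10 days to February 29 -> 58 left
March 2036 has 31 days -> 27 left
April 2036: 27 <= 30 -> lands on April 27

Result: 2036-04-27


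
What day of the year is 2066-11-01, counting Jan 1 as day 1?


Date: November 1, 2066
Days in months 1 through 10: 304
Plus 1 days in November

Day of year: 305


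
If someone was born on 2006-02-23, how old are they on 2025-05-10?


Birth: 2006-02-23
Reference: 2025-05-10
Year difference: 2025 - 2006 = 19

19 years old


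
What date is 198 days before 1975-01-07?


Start: 1975-01-07, subtract 198 days
Back 7 days from January 7 reaches December 31, 1974 -> 191 left
December 1974 has 31 days -> back to November 30, 1974 -> 160 left
November 1974 has 30 days -> back to October 31, 1974 -> 130 left
October 1974 has 31 days -> back to September 30, 1974 -> 99 left
September 1974 has 30 days -> back to August 31, 1974 -> 69 left
August 1974 has 31 days -> back to July 31, 1974 -> 38 left
July 1974 has 31 days -> back to June 30, 1974 -> 7 left
June 1974: 30 - 7 = 23 -> lands on June 23

Result: 1974-06-23


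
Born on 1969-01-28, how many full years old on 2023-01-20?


Birth: 1969-01-28
Reference: 2023-01-20
Year difference: 2023 - 1969 = 54
Birthday not yet reached in 2023, subtract 1

53 years old


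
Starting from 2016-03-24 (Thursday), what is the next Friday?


Current: Thursday
Target: Friday
Days ahead: 1

Next Friday: 2016-03-25


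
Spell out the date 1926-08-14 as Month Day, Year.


ISO 1926-08-14 parses as year=1926, month=08, day=14
Month 8 -> August

August 14, 1926


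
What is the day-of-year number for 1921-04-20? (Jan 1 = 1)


Date: April 20, 1921
Days in months 1 through 3: 90
Plus 20 days in April

Day of year: 110


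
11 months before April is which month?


April is month 4
4 - 11 = -7; wrap: -7 + 12 = 5

May


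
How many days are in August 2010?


August 2010

31 days


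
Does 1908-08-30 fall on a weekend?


Anchor: Jan 1, 1908. With p = 1908 - 1 = 1907: (p + p//4 - p//100 + p//400) mod 7 = (1907 + 476 - 19 + 4) mod 7 = 2368 mod 7 = 2 -> Wednesday (Mon=0 ... Sun=6)
Day of year: 243; offset = 242
Weekday index = (2 + 242) mod 7 = 6 -> Sunday
Weekend days: Saturday, Sunday

Yes


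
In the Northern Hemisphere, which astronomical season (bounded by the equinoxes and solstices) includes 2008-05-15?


Date: May 15
Astronomical Spring (approx.; exact equinox/solstice day varies by year): March 20 to June 20
May 15 falls within the Spring window

Spring


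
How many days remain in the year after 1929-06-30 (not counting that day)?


Day of year: 181 of 365
Remaining = 365 - 181

184 days


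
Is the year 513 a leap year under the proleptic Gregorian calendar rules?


Gregorian leap year rule: divisible by 4, but not by 100, unless also by 400.
513 is not divisible by 4 -> not a leap year

No


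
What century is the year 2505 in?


Century = (year - 1) // 100 + 1
= (2505 - 1) // 100 + 1
= 2504 // 100 + 1
= 25 + 1

26th century


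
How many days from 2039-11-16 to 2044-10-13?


From 2039-11-16 to 2044-10-13
2039-11-16: days before November = 31 + 28 + 31 + 30 + 31 + 30 + 31 + 31 + 30 + 31 = 304 (2039 is not a leap year); day of year = 304 + 16 = 320
2044-10-13: days before October = 31 + 29 + 31 + 30 + 31 + 30 + 31 + 31 + 30 = 274 (2044 is a leap year); day of year = 274 + 13 = 287
Rest of 2039: 365 - 320 = 45
Full years 2040 (366), 2041 (365), 2042 (365), 2043 (365): 1461
Total = 45 + 1461 + 287 = 1793

1793 days


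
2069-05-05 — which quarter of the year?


Month: May (month 5)
Q1: Jan-Mar, Q2: Apr-Jun, Q3: Jul-Sep, Q4: Oct-Dec

Q2


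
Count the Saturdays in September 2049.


September 2049 has 30 days
Anchor: Jan 1, 2049. With p = 2049 - 1 = 2048: (p + p//4 - p//100 + p//400) mod 7 = (2048 + 512 - 20 + 5) mod 7 = 2545 mod 7 = 4 -> Friday (Mon=0 ... Sun=6)
Days before September (Jan-Aug): 243; September 1 index = (4 + 243) mod 7 = 2 -> Wednesday
First Saturday is September 4
Saturdays: 4, 11, 18, 25

4 Saturdays


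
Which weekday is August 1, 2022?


Target: August 1, 2022
Anchor: Jan 1, 2022. With p = 2022 - 1 = 2021: (p + p//4 - p//100 + p//400) mod 7 = (2021 + 505 - 20 + 5) mod 7 = 2511 mod 7 = 5 -> Saturday (Mon=0 ... Sun=6)
Days before August (Jan-Jul): 212 days
Weekday index = (5 + 212) mod 7 = 0

Monday


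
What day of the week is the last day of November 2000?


November 2000 has 30 days
Anchor: Jan 1, 2000. With p = 2000 - 1 = 1999: (p + p//4 - p//100 + p//400) mod 7 = (1999 + 499 - 19 + 4) mod 7 = 2483 mod 7 = 5 -> Saturday (Mon=0 ... Sun=6)
Days before November (Jan-Oct): 305; November 1 index = (5 + 305) mod 7 = 2 -> Wednesday
Last day offset: 30 - 1 = 29 days
Weekday index = (2 + 29) mod 7 = 3

Thursday, November 30


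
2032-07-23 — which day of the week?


Date: July 23, 2032
Anchor: Jan 1, 2032. With p = 2032 - 1 = 2031: (p + p//4 - p//100 + p//400) mod 7 = (2031 + 507 - 20 + 5) mod 7 = 2523 mod 7 = 3 -> Thursday (Mon=0 ... Sun=6)
Days before July (Jan-Jun): 182; offset = 182 + 23 - 1 = 204
Weekday index = (3 + 204) mod 7 = 4

Day of the week: Friday


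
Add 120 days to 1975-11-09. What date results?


Start: 1975-11-09, add 120 days
November 1975 has 30 days: 30 - 9 = 21 days to November 30 -> 99 left
December 1975 has 31 days -> 68 left
January 1976 has 31 days -> 37 left
February 1976 has 29 days -> 8 left
March 1976: 8 <= 31 -> lands on March 8

Result: 1976-03-08


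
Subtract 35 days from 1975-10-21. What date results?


Start: 1975-10-21, subtract 35 days
Back 21 days from October 21 reaches September 30, 1975 -> 14 left
September 1975: 30 - 14 = 16 -> lands on September 16

Result: 1975-09-16


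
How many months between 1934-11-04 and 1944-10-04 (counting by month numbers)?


From November 1934 to October 1944
10 years * 12 = 120 months, minus 1 month = 119

119 months


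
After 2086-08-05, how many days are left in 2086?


Day of year: 217 of 365
Remaining = 365 - 217

148 days


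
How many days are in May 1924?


May 1924

31 days


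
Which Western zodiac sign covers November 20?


Date: November 20
Conventional tropical zodiac dates: Scorpio from October 23 onward; Sagittarius starts November 22
November 20 falls within the Scorpio range

Scorpio


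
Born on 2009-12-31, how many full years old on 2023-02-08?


Birth: 2009-12-31
Reference: 2023-02-08
Year difference: 2023 - 2009 = 14
Birthday not yet reached in 2023, subtract 1

13 years old


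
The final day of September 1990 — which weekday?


September 1990 has 30 days
Anchor: Jan 1, 1990. With p = 1990 - 1 = 1989: (p + p//4 - p//100 + p//400) mod 7 = (1989 + 497 - 19 + 4) mod 7 = 2471 mod 7 = 0 -> Monday (Mon=0 ... Sun=6)
Days before September (Jan-Aug): 243; September 1 index = (0 + 243) mod 7 = 5 -> Saturday
Last day offset: 30 - 1 = 29 days
Weekday index = (5 + 29) mod 7 = 6

Sunday, September 30


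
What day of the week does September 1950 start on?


Target: September 1, 1950
Anchor: Jan 1, 1950. With p = 1950 - 1 = 1949: (p + p//4 - p//100 + p//400) mod 7 = (1949 + 487 - 19 + 4) mod 7 = 2421 mod 7 = 6 -> Sunday (Mon=0 ... Sun=6)
Days before September (Jan-Aug): 243 days
Weekday index = (6 + 243) mod 7 = 4

Friday


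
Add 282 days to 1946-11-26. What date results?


Start: 1946-11-26, add 282 days
November 1946 has 30 days: 30 - 26 = 4 days to November 30 -> 278 left
December 1946 has 31 days -> 247 left
January 1947 has 31 days -> 216 left
February 1947 has 28 days -> 188 left
March 1947 has 31 days -> 157 left
April 1947 has 30 days -> 127 left
May 1947 has 31 days -> 96 left
June 1947 has 30 days -> 66 left
July 1947 has 31 days -> 35 left
August 1947 has 31 days -> 4 left
September 1947: 4 <= 30 -> lands on September 4

Result: 1947-09-04


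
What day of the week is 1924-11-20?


Date: November 20, 1924
Anchor: Jan 1, 1924. With p = 1924 - 1 = 1923: (p + p//4 - p//100 + p//400) mod 7 = (1923 + 480 - 19 + 4) mod 7 = 2388 mod 7 = 1 -> Tuesday (Mon=0 ... Sun=6)
Days before November (Jan-Oct): 305; offset = 305 + 20 - 1 = 324
Weekday index = (1 + 324) mod 7 = 3

Day of the week: Thursday


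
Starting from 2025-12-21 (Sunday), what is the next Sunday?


Current: Sunday
Target: Sunday
Days ahead: 7

Next Sunday: 2025-12-28


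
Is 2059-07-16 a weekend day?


Anchor: Jan 1, 2059. With p = 2059 - 1 = 2058: (p + p//4 - p//100 + p//400) mod 7 = (2058 + 514 - 20 + 5) mod 7 = 2557 mod 7 = 2 -> Wednesday (Mon=0 ... Sun=6)
Day of year: 197; offset = 196
Weekday index = (2 + 196) mod 7 = 2 -> Wednesday
Weekend days: Saturday, Sunday

No


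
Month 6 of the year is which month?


Month 6 of 12

June


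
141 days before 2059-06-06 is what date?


Start: 2059-06-06, subtract 141 days
Back 6 days from June 6 reaches May 31, 2059 -> 135 left
May 2059 has 31 days -> back to April 30, 2059 -> 104 left
April 2059 has 30 days -> back to March 31, 2059 -> 74 left
March 2059 has 31 days -> back to February 28, 2059 -> 43 left
February 2059 has 28 days -> back to January 31, 2059 -> 15 left
January 2059: 31 - 15 = 16 -> lands on January 16

Result: 2059-01-16


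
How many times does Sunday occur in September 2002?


September 2002 has 30 days
Anchor: Jan 1, 2002. With p = 2002 - 1 = 2001: (p + p//4 - p//100 + p//400) mod 7 = (2001 + 500 - 20 + 5) mod 7 = 2486 mod 7 = 1 -> Tuesday (Mon=0 ... Sun=6)
Days before September (Jan-Aug): 243; September 1 index = (1 + 243) mod 7 = 6 -> Sunday
First Sunday is September 1
Sundays: 1, 8, 15, 22, 29

5 Sundays


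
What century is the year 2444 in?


Century = (year - 1) // 100 + 1
= (2444 - 1) // 100 + 1
= 2443 // 100 + 1
= 24 + 1

25th century


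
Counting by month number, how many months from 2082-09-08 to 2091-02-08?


From September 2082 to February 2091
9 years * 12 = 108 months, minus 7 months = 101

101 months


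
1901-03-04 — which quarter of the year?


Month: March (month 3)
Q1: Jan-Mar, Q2: Apr-Jun, Q3: Jul-Sep, Q4: Oct-Dec

Q1


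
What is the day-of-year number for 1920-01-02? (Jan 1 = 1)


Date: January 2, 1920
No months before January
Plus 2 days in January

Day of year: 2


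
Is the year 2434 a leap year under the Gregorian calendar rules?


Gregorian leap year rule: divisible by 4, but not by 100, unless also by 400.
2434 is not divisible by 4 -> not a leap year

No


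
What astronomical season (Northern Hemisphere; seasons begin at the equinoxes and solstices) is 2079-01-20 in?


Date: January 20
Astronomical Winter (approx.; exact equinox/solstice day varies by year): December 21 to March 19
January 20 falls within the Winter window

Winter


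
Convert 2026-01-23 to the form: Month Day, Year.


ISO 2026-01-23 parses as year=2026, month=01, day=23
Month 1 -> January

January 23, 2026


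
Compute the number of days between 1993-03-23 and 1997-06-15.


From 1993-03-23 to 1997-06-15
1993-03-23: days before March = 31 + 28 = 59 (1993 is not a leap year); day of year = 59 + 23 = 82
1997-06-15: days before June = 31 + 28 + 31 + 30 + 31 = 151 (1997 is not a leap year); day of year = 151 + 15 = 166
Rest of 1993: 365 - 82 = 283
Full years 1994 (365), 1995 (365), 1996 (366): 1096
Total = 283 + 1096 + 166 = 1545

1545 days


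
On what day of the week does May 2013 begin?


Target: May 1, 2013
Anchor: Jan 1, 2013. With p = 2013 - 1 = 2012: (p + p//4 - p//100 + p//400) mod 7 = (2012 + 503 - 20 + 5) mod 7 = 2500 mod 7 = 1 -> Tuesday (Mon=0 ... Sun=6)
Days before May (Jan-Apr): 120 days
Weekday index = (1 + 120) mod 7 = 2

Wednesday


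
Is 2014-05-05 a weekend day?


Anchor: Jan 1, 2014. With p = 2014 - 1 = 2013: (p + p//4 - p//100 + p//400) mod 7 = (2013 + 503 - 20 + 5) mod 7 = 2501 mod 7 = 2 -> Wednesday (Mon=0 ... Sun=6)
Day of year: 125; offset = 124
Weekday index = (2 + 124) mod 7 = 0 -> Monday
Weekend days: Saturday, Sunday

No


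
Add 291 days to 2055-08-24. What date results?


Start: 2055-08-24, add 291 days
August 2055 has 31 days: 31 - 24 = 7 days to August 31 -> 284 left
September 2055 has 30 days -> 254 left
October 2055 has 31 days -> 223 left
November 2055 has 30 days -> 193 left
December 2055 has 31 days -> 162 left
January 2056 has 31 days -> 131 left
February 2056 has 29 days -> 102 left
March 2056 has 31 days -> 71 left
April 2056 has 30 days -> 41 left
May 2056 has 31 days -> 10 left
June 2056: 10 <= 30 -> lands on June 10

Result: 2056-06-10


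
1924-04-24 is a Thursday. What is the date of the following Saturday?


Current: Thursday
Target: Saturday
Days ahead: 2

Next Saturday: 1924-04-26


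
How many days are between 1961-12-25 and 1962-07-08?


From 1961-12-25 to 1962-07-08
1961-12-25: days before December = 31 + 28 + 31 + 30 + 31 + 30 + 31 + 31 + 30 + 31 + 30 = 334 (1961 is not a leap year); day of year = 334 + 25 = 359
1962-07-08: days before July = 31 + 28 + 31 + 30 + 31 + 30 = 181 (1962 is not a leap year); day of year = 181 + 8 = 189
Rest of 1961: 365 - 359 = 6
Total = 6 + 189 = 195

195 days


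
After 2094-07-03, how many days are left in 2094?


Day of year: 184 of 365
Remaining = 365 - 184

181 days


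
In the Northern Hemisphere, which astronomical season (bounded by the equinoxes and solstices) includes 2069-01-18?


Date: January 18
Astronomical Winter (approx.; exact equinox/solstice day varies by year): December 21 to March 19
January 18 falls within the Winter window

Winter


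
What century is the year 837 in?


Century = (year - 1) // 100 + 1
= (837 - 1) // 100 + 1
= 836 // 100 + 1
= 8 + 1

9th century


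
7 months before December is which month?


December is month 12
12 - 7 = 5

May


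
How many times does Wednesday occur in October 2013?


October 2013 has 31 days
Anchor: Jan 1, 2013. With p = 2013 - 1 = 2012: (p + p//4 - p//100 + p//400) mod 7 = (2012 + 503 - 20 + 5) mod 7 = 2500 mod 7 = 1 -> Tuesday (Mon=0 ... Sun=6)
Days before October (Jan-Sep): 273; October 1 index = (1 + 273) mod 7 = 1 -> Tuesday
First Wednesday is October 2
Wednesdays: 2, 9, 16, 23, 30

5 Wednesdays


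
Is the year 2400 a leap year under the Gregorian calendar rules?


Gregorian leap year rule: divisible by 4, but not by 100, unless also by 400.
2400 is divisible by 400 -> leap year

Yes


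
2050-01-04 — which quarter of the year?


Month: January (month 1)
Q1: Jan-Mar, Q2: Apr-Jun, Q3: Jul-Sep, Q4: Oct-Dec

Q1


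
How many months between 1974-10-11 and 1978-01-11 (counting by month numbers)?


From October 1974 to January 1978
4 years * 12 = 48 months, minus 9 months = 39

39 months


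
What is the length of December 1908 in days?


December 1908

31 days


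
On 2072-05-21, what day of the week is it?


Date: May 21, 2072
Anchor: Jan 1, 2072. With p = 2072 - 1 = 2071: (p + p//4 - p//100 + p//400) mod 7 = (2071 + 517 - 20 + 5) mod 7 = 2573 mod 7 = 4 -> Friday (Mon=0 ... Sun=6)
Days before May (Jan-Apr): 121; offset = 121 + 21 - 1 = 141
Weekday index = (4 + 141) mod 7 = 5

Day of the week: Saturday


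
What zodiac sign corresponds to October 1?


Date: October 1
Conventional tropical zodiac dates: Libra from September 23 onward; Scorpio starts October 23
October 1 falls within the Libra range

Libra


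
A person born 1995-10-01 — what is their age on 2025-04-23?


Birth: 1995-10-01
Reference: 2025-04-23
Year difference: 2025 - 1995 = 30
Birthday not yet reached in 2025, subtract 1

29 years old


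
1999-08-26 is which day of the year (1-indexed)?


Date: August 26, 1999
Days in months 1 through 7: 212
Plus 26 days in August

Day of year: 238


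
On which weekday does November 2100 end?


November 2100 has 30 days
Anchor: Jan 1, 2100. With p = 2100 - 1 = 2099: (p + p//4 - p//100 + p//400) mod 7 = (2099 + 524 - 20 + 5) mod 7 = 2608 mod 7 = 4 -> Friday (Mon=0 ... Sun=6)
Days before November (Jan-Oct): 304; November 1 index = (4 + 304) mod 7 = 0 -> Monday
Last day offset: 30 - 1 = 29 days
Weekday index = (0 + 29) mod 7 = 1

Tuesday, November 30


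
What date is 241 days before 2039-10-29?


Start: 2039-10-29, subtract 241 days
Back 29 days from October 29 reaches September 30, 2039 -> 212 left
September 2039 has 30 days -> back to August 31, 2039 -> 182 left
August 2039 has 31 days -> back to July 31, 2039 -> 151 left
July 2039 has 31 days -> back to June 30, 2039 -> 120 left
June 2039 has 30 days -> back to May 31, 2039 -> 90 left
May 2039 has 31 days -> back to April 30, 2039 -> 59 left
April 2039 has 30 days -> back to March 31, 2039 -> 29 left
March 2039: 31 - 29 = 2 -> lands on March 2

Result: 2039-03-02


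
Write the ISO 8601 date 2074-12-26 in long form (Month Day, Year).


ISO 2074-12-26 parses as year=2074, month=12, day=26
Month 12 -> December

December 26, 2074


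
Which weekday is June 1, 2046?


Target: June 1, 2046
Anchor: Jan 1, 2046. With p = 2046 - 1 = 2045: (p + p//4 - p//100 + p//400) mod 7 = (2045 + 511 - 20 + 5) mod 7 = 2541 mod 7 = 0 -> Monday (Mon=0 ... Sun=6)
Days before June (Jan-May): 151 days
Weekday index = (0 + 151) mod 7 = 4

Friday


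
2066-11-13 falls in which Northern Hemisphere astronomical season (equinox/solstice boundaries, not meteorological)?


Date: November 13
Astronomical Autumn (approx.; exact equinox/solstice day varies by year): September 22 to December 20
November 13 falls within the Autumn window

Autumn
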